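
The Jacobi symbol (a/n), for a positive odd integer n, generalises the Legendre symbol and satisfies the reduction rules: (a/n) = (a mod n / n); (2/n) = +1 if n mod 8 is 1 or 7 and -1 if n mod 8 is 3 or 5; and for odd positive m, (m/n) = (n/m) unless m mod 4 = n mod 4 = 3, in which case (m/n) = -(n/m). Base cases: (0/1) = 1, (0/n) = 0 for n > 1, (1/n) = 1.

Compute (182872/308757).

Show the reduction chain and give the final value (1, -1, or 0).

1

factor out 2^3: 182872 = 2^3·22859; with 308757 mod 8 = 5, (2/308757) = -1; sign now -1; continue with (22859/308757)
flip (22859/308757) -> (308757/22859): both odd, 22859 mod 4 = 3, 308757 mod 4 = 1, so the flip contributes +1; sign now -1
(308757/22859): 308757 mod 22859 = 11590, so (308757/22859) = (11590/22859)
factor out 2^1: 11590 = 2^1·5795; with 22859 mod 8 = 3, (2/22859) = -1; sign now +1; continue with (5795/22859)
flip (5795/22859) -> (22859/5795): both odd, 5795 mod 4 = 3, 22859 mod 4 = 3, so the flip contributes -1; sign now -1
(22859/5795): 22859 mod 5795 = 5474, so (22859/5795) = (5474/5795)
factor out 2^1: 5474 = 2^1·2737; with 5795 mod 8 = 3, (2/5795) = -1; sign now +1; continue with (2737/5795)
flip (2737/5795) -> (5795/2737): both odd, 2737 mod 4 = 1, 5795 mod 4 = 3, so the flip contributes +1; sign now +1
(5795/2737): 5795 mod 2737 = 321, so (5795/2737) = (321/2737)
flip (321/2737) -> (2737/321): both odd, 321 mod 4 = 1, 2737 mod 4 = 1, so the flip contributes +1; sign now +1
(2737/321): 2737 mod 321 = 169, so (2737/321) = (169/321)
flip (169/321) -> (321/169): both odd, 169 mod 4 = 1, 321 mod 4 = 1, so the flip contributes +1; sign now +1
(321/169): 321 mod 169 = 152, so (321/169) = (152/169)
factor out 2^3: 152 = 2^3·19; with 169 mod 8 = 1, (2/169) = +1; sign now +1; continue with (19/169)
flip (19/169) -> (169/19): both odd, 19 mod 4 = 3, 169 mod 4 = 1, so the flip contributes +1; sign now +1
(169/19): 169 mod 19 = 17, so (169/19) = (17/19)
flip (17/19) -> (19/17): both odd, 17 mod 4 = 1, 19 mod 4 = 3, so the flip contributes +1; sign now +1
(19/17): 19 mod 17 = 2, so (19/17) = (2/17)
factor out 2^1: 2 = 2^1·1; with 17 mod 8 = 1, (2/17) = +1; sign now +1; continue with (1/17)
reached (1/17) = 1, so the symbol is +1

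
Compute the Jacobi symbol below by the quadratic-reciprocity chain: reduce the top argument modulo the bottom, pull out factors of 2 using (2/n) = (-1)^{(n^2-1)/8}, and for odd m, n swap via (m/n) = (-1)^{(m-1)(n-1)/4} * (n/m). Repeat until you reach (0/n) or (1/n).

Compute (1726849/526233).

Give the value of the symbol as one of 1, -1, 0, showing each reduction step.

(1726849/526233) = (148150/526233)   [reduce mod 526233]
148150 = 2^1·74075; (2/526233) = +1 since 526233 mod 8 = 1, so (148150/526233) = (+1)^1·(74075/526233); sign now +1
reciprocity: (74075/526233) = +1·(526233/74075) since 74075 mod 4 = 3, 526233 mod 4 = 1; sign now +1
(526233/74075) = (7708/74075)   [reduce mod 74075]
7708 = 2^2·1927; (2/74075) = -1 since 74075 mod 8 = 3, so (7708/74075) = (-1)^2·(1927/74075); sign now +1
reciprocity: (1927/74075) = -1·(74075/1927) since 1927 mod 4 = 3, 74075 mod 4 = 3; sign now -1
(74075/1927) = (849/1927)   [reduce mod 1927]
reciprocity: (849/1927) = +1·(1927/849) since 849 mod 4 = 1, 1927 mod 4 = 3; sign now -1
(1927/849) = (229/849)   [reduce mod 849]
reciprocity: (229/849) = +1·(849/229) since 229 mod 4 = 1, 849 mod 4 = 1; sign now -1
(849/229) = (162/229)   [reduce mod 229]
162 = 2^1·81; (2/229) = -1 since 229 mod 8 = 5, so (162/229) = (-1)^1·(81/229); sign now +1
reciprocity: (81/229) = +1·(229/81) since 81 mod 4 = 1, 229 mod 4 = 1; sign now +1
(229/81) = (67/81)   [reduce mod 81]
reciprocity: (67/81) = +1·(81/67) since 67 mod 4 = 3, 81 mod 4 = 1; sign now +1
(81/67) = (14/67)   [reduce mod 67]
14 = 2^1·7; (2/67) = -1 since 67 mod 8 = 3, so (14/67) = (-1)^1·(7/67); sign now -1
reciprocity: (7/67) = -1·(67/7) since 7 mod 4 = 3, 67 mod 4 = 3; sign now +1
(67/7) = (4/7)   [reduce mod 7]
4 = 2^2·1; (2/7) = +1 since 7 mod 8 = 7, so (4/7) = (+1)^2·(1/7); sign now +1
(1/7) = 1; final value = sign = +1

1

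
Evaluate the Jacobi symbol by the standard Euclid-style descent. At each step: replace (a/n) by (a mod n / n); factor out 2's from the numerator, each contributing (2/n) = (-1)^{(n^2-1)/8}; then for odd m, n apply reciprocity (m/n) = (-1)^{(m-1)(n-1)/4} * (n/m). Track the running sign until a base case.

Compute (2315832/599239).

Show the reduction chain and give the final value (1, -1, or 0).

-1

(2315832/599239) = (518115/599239)   [reduce mod 599239]
reciprocity: (518115/599239) = -1·(599239/518115) since 518115 mod 4 = 3, 599239 mod 4 = 3; sign now -1
(599239/518115) = (81124/518115)   [reduce mod 518115]
81124 = 2^2·20281; (2/518115) = -1 since 518115 mod 8 = 3, so (81124/518115) = (-1)^2·(20281/518115); sign now -1
reciprocity: (20281/518115) = +1·(518115/20281) since 20281 mod 4 = 1, 518115 mod 4 = 3; sign now -1
(518115/20281) = (11090/20281)   [reduce mod 20281]
11090 = 2^1·5545; (2/20281) = +1 since 20281 mod 8 = 1, so (11090/20281) = (+1)^1·(5545/20281); sign now -1
reciprocity: (5545/20281) = +1·(20281/5545) since 5545 mod 4 = 1, 20281 mod 4 = 1; sign now -1
(20281/5545) = (3646/5545)   [reduce mod 5545]
3646 = 2^1·1823; (2/5545) = +1 since 5545 mod 8 = 1, so (3646/5545) = (+1)^1·(1823/5545); sign now -1
reciprocity: (1823/5545) = +1·(5545/1823) since 1823 mod 4 = 3, 5545 mod 4 = 1; sign now -1
(5545/1823) = (76/1823)   [reduce mod 1823]
76 = 2^2·19; (2/1823) = +1 since 1823 mod 8 = 7, so (76/1823) = (+1)^2·(19/1823); sign now -1
reciprocity: (19/1823) = -1·(1823/19) since 19 mod 4 = 3, 1823 mod 4 = 3; sign now +1
(1823/19) = (18/19)   [reduce mod 19]
18 = 2^1·9; (2/19) = -1 since 19 mod 8 = 3, so (18/19) = (-1)^1·(9/19); sign now -1
reciprocity: (9/19) = +1·(19/9) since 9 mod 4 = 1, 19 mod 4 = 3; sign now -1
(19/9) = (1/9)   [reduce mod 9]
(1/9) = 1; final value = sign = -1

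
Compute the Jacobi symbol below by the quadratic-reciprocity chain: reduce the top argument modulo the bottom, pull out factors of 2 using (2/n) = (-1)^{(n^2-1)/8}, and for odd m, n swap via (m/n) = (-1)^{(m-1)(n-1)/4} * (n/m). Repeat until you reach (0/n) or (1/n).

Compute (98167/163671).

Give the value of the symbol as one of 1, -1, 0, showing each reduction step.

flip (98167/163671) -> (163671/98167): both odd, 98167 mod 4 = 3, 163671 mod 4 = 3, so the flip contributes -1; sign now -1
(163671/98167): 163671 mod 98167 = 65504, so (163671/98167) = (65504/98167)
factor out 2^5: 65504 = 2^5·2047; with 98167 mod 8 = 7, (2/98167) = +1; sign now -1; continue with (2047/98167)
flip (2047/98167) -> (98167/2047): both odd, 2047 mod 4 = 3, 98167 mod 4 = 3, so the flip contributes -1; sign now +1
(98167/2047): 98167 mod 2047 = 1958, so (98167/2047) = (1958/2047)
factor out 2^1: 1958 = 2^1·979; with 2047 mod 8 = 7, (2/2047) = +1; sign now +1; continue with (979/2047)
flip (979/2047) -> (2047/979): both odd, 979 mod 4 = 3, 2047 mod 4 = 3, so the flip contributes -1; sign now -1
(2047/979): 2047 mod 979 = 89, so (2047/979) = (89/979)
flip (89/979) -> (979/89): both odd, 89 mod 4 = 1, 979 mod 4 = 3, so the flip contributes +1; sign now -1
(979/89): 979 mod 89 = 0, so (979/89) = (0/89)
reached (0/89); gcd(a, n) > 1, so (0/89) = 0 and the symbol is 0

0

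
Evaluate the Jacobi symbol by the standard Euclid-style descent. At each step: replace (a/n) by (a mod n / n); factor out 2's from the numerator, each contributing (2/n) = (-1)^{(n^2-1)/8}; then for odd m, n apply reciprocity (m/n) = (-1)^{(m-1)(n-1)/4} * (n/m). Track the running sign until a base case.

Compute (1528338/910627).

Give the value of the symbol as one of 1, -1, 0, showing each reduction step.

(1528338/910627) = (617711/910627)   [reduce mod 910627]
reciprocity: (617711/910627) = -1·(910627/617711) since 617711 mod 4 = 3, 910627 mod 4 = 3; sign now -1
(910627/617711) = (292916/617711)   [reduce mod 617711]
292916 = 2^2·73229; (2/617711) = +1 since 617711 mod 8 = 7, so (292916/617711) = (+1)^2·(73229/617711); sign now -1
reciprocity: (73229/617711) = +1·(617711/73229) since 73229 mod 4 = 1, 617711 mod 4 = 3; sign now -1
(617711/73229) = (31879/73229)   [reduce mod 73229]
reciprocity: (31879/73229) = +1·(73229/31879) since 31879 mod 4 = 3, 73229 mod 4 = 1; sign now -1
(73229/31879) = (9471/31879)   [reduce mod 31879]
reciprocity: (9471/31879) = -1·(31879/9471) since 9471 mod 4 = 3, 31879 mod 4 = 3; sign now +1
(31879/9471) = (3466/9471)   [reduce mod 9471]
3466 = 2^1·1733; (2/9471) = +1 since 9471 mod 8 = 7, so (3466/9471) = (+1)^1·(1733/9471); sign now +1
reciprocity: (1733/9471) = +1·(9471/1733) since 1733 mod 4 = 1, 9471 mod 4 = 3; sign now +1
(9471/1733) = (806/1733)   [reduce mod 1733]
806 = 2^1·403; (2/1733) = -1 since 1733 mod 8 = 5, so (806/1733) = (-1)^1·(403/1733); sign now -1
reciprocity: (403/1733) = +1·(1733/403) since 403 mod 4 = 3, 1733 mod 4 = 1; sign now -1
(1733/403) = (121/403)   [reduce mod 403]
reciprocity: (121/403) = +1·(403/121) since 121 mod 4 = 1, 403 mod 4 = 3; sign now -1
(403/121) = (40/121)   [reduce mod 121]
40 = 2^3·5; (2/121) = +1 since 121 mod 8 = 1, so (40/121) = (+1)^3·(5/121); sign now -1
reciprocity: (5/121) = +1·(121/5) since 5 mod 4 = 1, 121 mod 4 = 1; sign now -1
(121/5) = (1/5)   [reduce mod 5]
(1/5) = 1; final value = sign = -1

-1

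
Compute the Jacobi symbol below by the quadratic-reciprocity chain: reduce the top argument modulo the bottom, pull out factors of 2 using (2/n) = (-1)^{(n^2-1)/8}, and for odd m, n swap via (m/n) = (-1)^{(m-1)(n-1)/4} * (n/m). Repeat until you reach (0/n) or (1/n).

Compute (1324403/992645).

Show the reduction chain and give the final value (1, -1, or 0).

(1324403/992645): 1324403 mod 992645 = 331758, so (1324403/992645) = (331758/992645)
factor out 2^1: 331758 = 2^1·165879; with 992645 mod 8 = 5, (2/992645) = -1; sign now -1; continue with (165879/992645)
flip (165879/992645) -> (992645/165879): both odd, 165879 mod 4 = 3, 992645 mod 4 = 1, so the flip contributes +1; sign now -1
(992645/165879): 992645 mod 165879 = 163250, so (992645/165879) = (163250/165879)
factor out 2^1: 163250 = 2^1·81625; with 165879 mod 8 = 7, (2/165879) = +1; sign now -1; continue with (81625/165879)
flip (81625/165879) -> (165879/81625): both odd, 81625 mod 4 = 1, 165879 mod 4 = 3, so the flip contributes +1; sign now -1
(165879/81625): 165879 mod 81625 = 2629, so (165879/81625) = (2629/81625)
flip (2629/81625) -> (81625/2629): both odd, 2629 mod 4 = 1, 81625 mod 4 = 1, so the flip contributes +1; sign now -1
(81625/2629): 81625 mod 2629 = 126, so (81625/2629) = (126/2629)
factor out 2^1: 126 = 2^1·63; with 2629 mod 8 = 5, (2/2629) = -1; sign now +1; continue with (63/2629)
flip (63/2629) -> (2629/63): both odd, 63 mod 4 = 3, 2629 mod 4 = 1, so the flip contributes +1; sign now +1
(2629/63): 2629 mod 63 = 46, so (2629/63) = (46/63)
factor out 2^1: 46 = 2^1·23; with 63 mod 8 = 7, (2/63) = +1; sign now +1; continue with (23/63)
flip (23/63) -> (63/23): both odd, 23 mod 4 = 3, 63 mod 4 = 3, so the flip contributes -1; sign now -1
(63/23): 63 mod 23 = 17, so (63/23) = (17/23)
flip (17/23) -> (23/17): both odd, 17 mod 4 = 1, 23 mod 4 = 3, so the flip contributes +1; sign now -1
(23/17): 23 mod 17 = 6, so (23/17) = (6/17)
factor out 2^1: 6 = 2^1·3; with 17 mod 8 = 1, (2/17) = +1; sign now -1; continue with (3/17)
flip (3/17) -> (17/3): both odd, 3 mod 4 = 3, 17 mod 4 = 1, so the flip contributes +1; sign now -1
(17/3): 17 mod 3 = 2, so (17/3) = (2/3)
factor out 2^1: 2 = 2^1·1; with 3 mod 8 = 3, (2/3) = -1; sign now +1; continue with (1/3)
reached (1/3) = 1, so the symbol is +1

1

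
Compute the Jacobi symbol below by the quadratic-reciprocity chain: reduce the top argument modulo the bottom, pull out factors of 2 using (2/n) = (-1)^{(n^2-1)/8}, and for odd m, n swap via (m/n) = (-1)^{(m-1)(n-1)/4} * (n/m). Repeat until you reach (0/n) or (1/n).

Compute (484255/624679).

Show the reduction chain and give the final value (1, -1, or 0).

1

flip (484255/624679) -> (624679/484255): both odd, 484255 mod 4 = 3, 624679 mod 4 = 3, so the flip contributes -1; sign now -1
(624679/484255): 624679 mod 484255 = 140424, so (624679/484255) = (140424/484255)
factor out 2^3: 140424 = 2^3·17553; with 484255 mod 8 = 7, (2/484255) = +1; sign now -1; continue with (17553/484255)
flip (17553/484255) -> (484255/17553): both odd, 17553 mod 4 = 1, 484255 mod 4 = 3, so the flip contributes +1; sign now -1
(484255/17553): 484255 mod 17553 = 10324, so (484255/17553) = (10324/17553)
factor out 2^2: 10324 = 2^2·2581; with 17553 mod 8 = 1, (2/17553) = +1; sign now -1; continue with (2581/17553)
flip (2581/17553) -> (17553/2581): both odd, 2581 mod 4 = 1, 17553 mod 4 = 1, so the flip contributes +1; sign now -1
(17553/2581): 17553 mod 2581 = 2067, so (17553/2581) = (2067/2581)
flip (2067/2581) -> (2581/2067): both odd, 2067 mod 4 = 3, 2581 mod 4 = 1, so the flip contributes +1; sign now -1
(2581/2067): 2581 mod 2067 = 514, so (2581/2067) = (514/2067)
factor out 2^1: 514 = 2^1·257; with 2067 mod 8 = 3, (2/2067) = -1; sign now +1; continue with (257/2067)
flip (257/2067) -> (2067/257): both odd, 257 mod 4 = 1, 2067 mod 4 = 3, so the flip contributes +1; sign now +1
(2067/257): 2067 mod 257 = 11, so (2067/257) = (11/257)
flip (11/257) -> (257/11): both odd, 11 mod 4 = 3, 257 mod 4 = 1, so the flip contributes +1; sign now +1
(257/11): 257 mod 11 = 4, so (257/11) = (4/11)
factor out 2^2: 4 = 2^2·1; with 11 mod 8 = 3, (2/11) = -1; sign now +1; continue with (1/11)
reached (1/11) = 1, so the symbol is +1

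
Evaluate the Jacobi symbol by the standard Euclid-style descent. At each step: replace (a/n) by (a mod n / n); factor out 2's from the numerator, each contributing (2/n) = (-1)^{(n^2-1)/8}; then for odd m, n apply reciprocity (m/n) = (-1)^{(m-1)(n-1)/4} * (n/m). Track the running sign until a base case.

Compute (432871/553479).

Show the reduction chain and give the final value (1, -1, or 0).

reciprocity: (432871/553479) = -1·(553479/432871) since 432871 mod 4 = 3, 553479 mod 4 = 3; sign now -1
(553479/432871) = (120608/432871)   [reduce mod 432871]
120608 = 2^5·3769; (2/432871) = +1 since 432871 mod 8 = 7, so (120608/432871) = (+1)^5·(3769/432871); sign now -1
reciprocity: (3769/432871) = +1·(432871/3769) since 3769 mod 4 = 1, 432871 mod 4 = 3; sign now -1
(432871/3769) = (3205/3769)   [reduce mod 3769]
reciprocity: (3205/3769) = +1·(3769/3205) since 3205 mod 4 = 1, 3769 mod 4 = 1; sign now -1
(3769/3205) = (564/3205)   [reduce mod 3205]
564 = 2^2·141; (2/3205) = -1 since 3205 mod 8 = 5, so (564/3205) = (-1)^2·(141/3205); sign now -1
reciprocity: (141/3205) = +1·(3205/141) since 141 mod 4 = 1, 3205 mod 4 = 1; sign now -1
(3205/141) = (103/141)   [reduce mod 141]
reciprocity: (103/141) = +1·(141/103) since 103 mod 4 = 3, 141 mod 4 = 1; sign now -1
(141/103) = (38/103)   [reduce mod 103]
38 = 2^1·19; (2/103) = +1 since 103 mod 8 = 7, so (38/103) = (+1)^1·(19/103); sign now -1
reciprocity: (19/103) = -1·(103/19) since 19 mod 4 = 3, 103 mod 4 = 3; sign now +1
(103/19) = (8/19)   [reduce mod 19]
8 = 2^3·1; (2/19) = -1 since 19 mod 8 = 3, so (8/19) = (-1)^3·(1/19); sign now -1
(1/19) = 1; final value = sign = -1

-1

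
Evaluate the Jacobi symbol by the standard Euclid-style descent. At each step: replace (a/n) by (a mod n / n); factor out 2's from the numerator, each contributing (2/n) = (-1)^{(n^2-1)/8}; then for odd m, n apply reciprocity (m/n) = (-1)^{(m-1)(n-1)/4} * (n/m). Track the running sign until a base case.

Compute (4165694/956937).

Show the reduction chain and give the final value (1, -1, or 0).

(4165694/956937): 4165694 mod 956937 = 337946, so (4165694/956937) = (337946/956937)
factor out 2^1: 337946 = 2^1·168973; with 956937 mod 8 = 1, (2/956937) = +1; sign now +1; continue with (168973/956937)
flip (168973/956937) -> (956937/168973): both odd, 168973 mod 4 = 1, 956937 mod 4 = 1, so the flip contributes +1; sign now +1
(956937/168973): 956937 mod 168973 = 112072, so (956937/168973) = (112072/168973)
factor out 2^3: 112072 = 2^3·14009; with 168973 mod 8 = 5, (2/168973) = -1; sign now -1; continue with (14009/168973)
flip (14009/168973) -> (168973/14009): both odd, 14009 mod 4 = 1, 168973 mod 4 = 1, so the flip contributes +1; sign now -1
(168973/14009): 168973 mod 14009 = 865, so (168973/14009) = (865/14009)
flip (865/14009) -> (14009/865): both odd, 865 mod 4 = 1, 14009 mod 4 = 1, so the flip contributes +1; sign now -1
(14009/865): 14009 mod 865 = 169, so (14009/865) = (169/865)
flip (169/865) -> (865/169): both odd, 169 mod 4 = 1, 865 mod 4 = 1, so the flip contributes +1; sign now -1
(865/169): 865 mod 169 = 20, so (865/169) = (20/169)
factor out 2^2: 20 = 2^2·5; with 169 mod 8 = 1, (2/169) = +1; sign now -1; continue with (5/169)
flip (5/169) -> (169/5): both odd, 5 mod 4 = 1, 169 mod 4 = 1, so the flip contributes +1; sign now -1
(169/5): 169 mod 5 = 4, so (169/5) = (4/5)
factor out 2^2: 4 = 2^2·1; with 5 mod 8 = 5, (2/5) = -1; sign now -1; continue with (1/5)
reached (1/5) = 1, so the symbol is -1

-1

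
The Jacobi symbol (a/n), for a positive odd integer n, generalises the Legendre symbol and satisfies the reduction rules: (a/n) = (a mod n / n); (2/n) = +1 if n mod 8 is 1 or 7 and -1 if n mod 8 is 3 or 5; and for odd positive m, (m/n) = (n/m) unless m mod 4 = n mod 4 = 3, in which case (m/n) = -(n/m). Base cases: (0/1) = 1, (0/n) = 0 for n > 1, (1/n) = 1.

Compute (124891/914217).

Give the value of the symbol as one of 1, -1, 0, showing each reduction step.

reciprocity: (124891/914217) = +1·(914217/124891) since 124891 mod 4 = 3, 914217 mod 4 = 1; sign now +1
(914217/124891) = (39980/124891)   [reduce mod 124891]
39980 = 2^2·9995; (2/124891) = -1 since 124891 mod 8 = 3, so (39980/124891) = (-1)^2·(9995/124891); sign now +1
reciprocity: (9995/124891) = -1·(124891/9995) since 9995 mod 4 = 3, 124891 mod 4 = 3; sign now -1
(124891/9995) = (4951/9995)   [reduce mod 9995]
reciprocity: (4951/9995) = -1·(9995/4951) since 4951 mod 4 = 3, 9995 mod 4 = 3; sign now +1
(9995/4951) = (93/4951)   [reduce mod 4951]
reciprocity: (93/4951) = +1·(4951/93) since 93 mod 4 = 1, 4951 mod 4 = 3; sign now +1
(4951/93) = (22/93)   [reduce mod 93]
22 = 2^1·11; (2/93) = -1 since 93 mod 8 = 5, so (22/93) = (-1)^1·(11/93); sign now -1
reciprocity: (11/93) = +1·(93/11) since 11 mod 4 = 3, 93 mod 4 = 1; sign now -1
(93/11) = (5/11)   [reduce mod 11]
reciprocity: (5/11) = +1·(11/5) since 5 mod 4 = 1, 11 mod 4 = 3; sign now -1
(11/5) = (1/5)   [reduce mod 5]
(1/5) = 1; final value = sign = -1

-1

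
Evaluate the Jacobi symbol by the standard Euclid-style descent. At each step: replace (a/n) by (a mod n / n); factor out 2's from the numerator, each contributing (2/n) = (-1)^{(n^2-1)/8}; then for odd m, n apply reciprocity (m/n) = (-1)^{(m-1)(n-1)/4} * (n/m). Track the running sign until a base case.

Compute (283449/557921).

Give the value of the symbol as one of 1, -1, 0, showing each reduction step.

reciprocity: (283449/557921) = +1·(557921/283449) since 283449 mod 4 = 1, 557921 mod 4 = 1; sign now +1
(557921/283449) = (274472/283449)   [reduce mod 283449]
274472 = 2^3·34309; (2/283449) = +1 since 283449 mod 8 = 1, so (274472/283449) = (+1)^3·(34309/283449); sign now +1
reciprocity: (34309/283449) = +1·(283449/34309) since 34309 mod 4 = 1, 283449 mod 4 = 1; sign now +1
(283449/34309) = (8977/34309)   [reduce mod 34309]
reciprocity: (8977/34309) = +1·(34309/8977) since 8977 mod 4 = 1, 34309 mod 4 = 1; sign now +1
(34309/8977) = (7378/8977)   [reduce mod 8977]
7378 = 2^1·3689; (2/8977) = +1 since 8977 mod 8 = 1, so (7378/8977) = (+1)^1·(3689/8977); sign now +1
reciprocity: (3689/8977) = +1·(8977/3689) since 3689 mod 4 = 1, 8977 mod 4 = 1; sign now +1
(8977/3689) = (1599/3689)   [reduce mod 3689]
reciprocity: (1599/3689) = +1·(3689/1599) since 1599 mod 4 = 3, 3689 mod 4 = 1; sign now +1
(3689/1599) = (491/1599)   [reduce mod 1599]
reciprocity: (491/1599) = -1·(1599/491) since 491 mod 4 = 3, 1599 mod 4 = 3; sign now -1
(1599/491) = (126/491)   [reduce mod 491]
126 = 2^1·63; (2/491) = -1 since 491 mod 8 = 3, so (126/491) = (-1)^1·(63/491); sign now +1
reciprocity: (63/491) = -1·(491/63) since 63 mod 4 = 3, 491 mod 4 = 3; sign now -1
(491/63) = (50/63)   [reduce mod 63]
50 = 2^1·25; (2/63) = +1 since 63 mod 8 = 7, so (50/63) = (+1)^1·(25/63); sign now -1
reciprocity: (25/63) = +1·(63/25) since 25 mod 4 = 1, 63 mod 4 = 3; sign now -1
(63/25) = (13/25)   [reduce mod 25]
reciprocity: (13/25) = +1·(25/13) since 13 mod 4 = 1, 25 mod 4 = 1; sign now -1
(25/13) = (12/13)   [reduce mod 13]
12 = 2^2·3; (2/13) = -1 since 13 mod 8 = 5, so (12/13) = (-1)^2·(3/13); sign now -1
reciprocity: (3/13) = +1·(13/3) since 3 mod 4 = 3, 13 mod 4 = 1; sign now -1
(13/3) = (1/3)   [reduce mod 3]
(1/3) = 1; final value = sign = -1

-1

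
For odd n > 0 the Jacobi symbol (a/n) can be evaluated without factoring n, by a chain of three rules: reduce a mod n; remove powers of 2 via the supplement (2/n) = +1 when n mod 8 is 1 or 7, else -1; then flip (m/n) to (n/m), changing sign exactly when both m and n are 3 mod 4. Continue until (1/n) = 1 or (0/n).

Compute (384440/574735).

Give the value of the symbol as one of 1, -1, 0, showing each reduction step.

384440 = 2^3·48055; (2/574735) = +1 since 574735 mod 8 = 7, so (384440/574735) = (+1)^3·(48055/574735); sign now +1
reciprocity: (48055/574735) = -1·(574735/48055) since 48055 mod 4 = 3, 574735 mod 4 = 3; sign now -1
(574735/48055) = (46130/48055)   [reduce mod 48055]
46130 = 2^1·23065; (2/48055) = +1 since 48055 mod 8 = 7, so (46130/48055) = (+1)^1·(23065/48055); sign now -1
reciprocity: (23065/48055) = +1·(48055/23065) since 23065 mod 4 = 1, 48055 mod 4 = 3; sign now -1
(48055/23065) = (1925/23065)   [reduce mod 23065]
reciprocity: (1925/23065) = +1·(23065/1925) since 1925 mod 4 = 1, 23065 mod 4 = 1; sign now -1
(23065/1925) = (1890/1925)   [reduce mod 1925]
1890 = 2^1·945; (2/1925) = -1 since 1925 mod 8 = 5, so (1890/1925) = (-1)^1·(945/1925); sign now +1
reciprocity: (945/1925) = +1·(1925/945) since 945 mod 4 = 1, 1925 mod 4 = 1; sign now +1
(1925/945) = (35/945)   [reduce mod 945]
reciprocity: (35/945) = +1·(945/35) since 35 mod 4 = 3, 945 mod 4 = 1; sign now +1
(945/35) = (0/35)   [reduce mod 35]
(0/35) = 0   [gcd(a, n) > 1]; final value = 0

0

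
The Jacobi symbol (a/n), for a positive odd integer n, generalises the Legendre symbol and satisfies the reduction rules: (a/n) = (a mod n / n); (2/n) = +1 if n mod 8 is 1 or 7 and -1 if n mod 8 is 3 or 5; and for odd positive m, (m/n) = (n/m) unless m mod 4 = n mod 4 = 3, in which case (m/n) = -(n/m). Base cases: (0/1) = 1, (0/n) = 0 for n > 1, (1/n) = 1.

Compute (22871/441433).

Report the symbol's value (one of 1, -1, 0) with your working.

flip (22871/441433) -> (441433/22871): both odd, 22871 mod 4 = 3, 441433 mod 4 = 1, so the flip contributes +1; sign now +1
(441433/22871): 441433 mod 22871 = 6884, so (441433/22871) = (6884/22871)
factor out 2^2: 6884 = 2^2·1721; with 22871 mod 8 = 7, (2/22871) = +1; sign now +1; continue with (1721/22871)
flip (1721/22871) -> (22871/1721): both odd, 1721 mod 4 = 1, 22871 mod 4 = 3, so the flip contributes +1; sign now +1
(22871/1721): 22871 mod 1721 = 498, so (22871/1721) = (498/1721)
factor out 2^1: 498 = 2^1·249; with 1721 mod 8 = 1, (2/1721) = +1; sign now +1; continue with (249/1721)
flip (249/1721) -> (1721/249): both odd, 249 mod 4 = 1, 1721 mod 4 = 1, so the flip contributes +1; sign now +1
(1721/249): 1721 mod 249 = 227, so (1721/249) = (227/249)
flip (227/249) -> (249/227): both odd, 227 mod 4 = 3, 249 mod 4 = 1, so the flip contributes +1; sign now +1
(249/227): 249 mod 227 = 22, so (249/227) = (22/227)
factor out 2^1: 22 = 2^1·11; with 227 mod 8 = 3, (2/227) = -1; sign now -1; continue with (11/227)
flip (11/227) -> (227/11): both odd, 11 mod 4 = 3, 227 mod 4 = 3, so the flip contributes -1; sign now +1
(227/11): 227 mod 11 = 7, so (227/11) = (7/11)
flip (7/11) -> (11/7): both odd, 7 mod 4 = 3, 11 mod 4 = 3, so the flip contributes -1; sign now -1
(11/7): 11 mod 7 = 4, so (11/7) = (4/7)
factor out 2^2: 4 = 2^2·1; with 7 mod 8 = 7, (2/7) = +1; sign now -1; continue with (1/7)
reached (1/7) = 1, so the symbol is -1

-1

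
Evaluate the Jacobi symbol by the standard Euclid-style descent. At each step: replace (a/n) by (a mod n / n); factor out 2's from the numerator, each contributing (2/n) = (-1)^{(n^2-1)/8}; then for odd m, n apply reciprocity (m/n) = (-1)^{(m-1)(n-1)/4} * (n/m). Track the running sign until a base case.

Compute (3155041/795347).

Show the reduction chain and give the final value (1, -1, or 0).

-1

(3155041/795347): 3155041 mod 795347 = 769000, so (3155041/795347) = (769000/795347)
factor out 2^3: 769000 = 2^3·96125; with 795347 mod 8 = 3, (2/795347) = -1; sign now -1; continue with (96125/795347)
flip (96125/795347) -> (795347/96125): both odd, 96125 mod 4 = 1, 795347 mod 4 = 3, so the flip contributes +1; sign now -1
(795347/96125): 795347 mod 96125 = 26347, so (795347/96125) = (26347/96125)
flip (26347/96125) -> (96125/26347): both odd, 26347 mod 4 = 3, 96125 mod 4 = 1, so the flip contributes +1; sign now -1
(96125/26347): 96125 mod 26347 = 17084, so (96125/26347) = (17084/26347)
factor out 2^2: 17084 = 2^2·4271; with 26347 mod 8 = 3, (2/26347) = -1; sign now -1; continue with (4271/26347)
flip (4271/26347) -> (26347/4271): both odd, 4271 mod 4 = 3, 26347 mod 4 = 3, so the flip contributes -1; sign now +1
(26347/4271): 26347 mod 4271 = 721, so (26347/4271) = (721/4271)
flip (721/4271) -> (4271/721): both odd, 721 mod 4 = 1, 4271 mod 4 = 3, so the flip contributes +1; sign now +1
(4271/721): 4271 mod 721 = 666, so (4271/721) = (666/721)
factor out 2^1: 666 = 2^1·333; with 721 mod 8 = 1, (2/721) = +1; sign now +1; continue with (333/721)
flip (333/721) -> (721/333): both odd, 333 mod 4 = 1, 721 mod 4 = 1, so the flip contributes +1; sign now +1
(721/333): 721 mod 333 = 55, so (721/333) = (55/333)
flip (55/333) -> (333/55): both odd, 55 mod 4 = 3, 333 mod 4 = 1, so the flip contributes +1; sign now +1
(333/55): 333 mod 55 = 3, so (333/55) = (3/55)
flip (3/55) -> (55/3): both odd, 3 mod 4 = 3, 55 mod 4 = 3, so the flip contributes -1; sign now -1
(55/3): 55 mod 3 = 1, so (55/3) = (1/3)
reached (1/3) = 1, so the symbol is -1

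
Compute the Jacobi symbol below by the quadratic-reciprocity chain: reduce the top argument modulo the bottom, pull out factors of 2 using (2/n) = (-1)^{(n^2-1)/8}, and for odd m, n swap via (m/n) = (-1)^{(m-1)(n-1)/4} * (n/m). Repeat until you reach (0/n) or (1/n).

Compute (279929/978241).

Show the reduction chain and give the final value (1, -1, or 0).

flip (279929/978241) -> (978241/279929): both odd, 279929 mod 4 = 1, 978241 mod 4 = 1, so the flip contributes +1; sign now +1
(978241/279929): 978241 mod 279929 = 138454, so (978241/279929) = (138454/279929)
factor out 2^1: 138454 = 2^1·69227; with 279929 mod 8 = 1, (2/279929) = +1; sign now +1; continue with (69227/279929)
flip (69227/279929) -> (279929/69227): both odd, 69227 mod 4 = 3, 279929 mod 4 = 1, so the flip contributes +1; sign now +1
(279929/69227): 279929 mod 69227 = 3021, so (279929/69227) = (3021/69227)
flip (3021/69227) -> (69227/3021): both odd, 3021 mod 4 = 1, 69227 mod 4 = 3, so the flip contributes +1; sign now +1
(69227/3021): 69227 mod 3021 = 2765, so (69227/3021) = (2765/3021)
flip (2765/3021) -> (3021/2765): both odd, 2765 mod 4 = 1, 3021 mod 4 = 1, so the flip contributes +1; sign now +1
(3021/2765): 3021 mod 2765 = 256, so (3021/2765) = (256/2765)
factor out 2^8: 256 = 2^8·1; with 2765 mod 8 = 5, (2/2765) = -1; sign now +1; continue with (1/2765)
reached (1/2765) = 1, so the symbol is +1

1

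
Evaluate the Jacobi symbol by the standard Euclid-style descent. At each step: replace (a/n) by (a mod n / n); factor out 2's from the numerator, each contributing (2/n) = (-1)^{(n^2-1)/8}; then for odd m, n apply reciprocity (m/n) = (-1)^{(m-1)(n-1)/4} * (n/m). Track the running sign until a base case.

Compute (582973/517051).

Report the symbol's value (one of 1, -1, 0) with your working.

-1

(582973/517051) = (65922/517051)   [reduce mod 517051]
65922 = 2^1·32961; (2/517051) = -1 since 517051 mod 8 = 3, so (65922/517051) = (-1)^1·(32961/517051); sign now -1
reciprocity: (32961/517051) = +1·(517051/32961) since 32961 mod 4 = 1, 517051 mod 4 = 3; sign now -1
(517051/32961) = (22636/32961)   [reduce mod 32961]
22636 = 2^2·5659; (2/32961) = +1 since 32961 mod 8 = 1, so (22636/32961) = (+1)^2·(5659/32961); sign now -1
reciprocity: (5659/32961) = +1·(32961/5659) since 5659 mod 4 = 3, 32961 mod 4 = 1; sign now -1
(32961/5659) = (4666/5659)   [reduce mod 5659]
4666 = 2^1·2333; (2/5659) = -1 since 5659 mod 8 = 3, so (4666/5659) = (-1)^1·(2333/5659); sign now +1
reciprocity: (2333/5659) = +1·(5659/2333) since 2333 mod 4 = 1, 5659 mod 4 = 3; sign now +1
(5659/2333) = (993/2333)   [reduce mod 2333]
reciprocity: (993/2333) = +1·(2333/993) since 993 mod 4 = 1, 2333 mod 4 = 1; sign now +1
(2333/993) = (347/993)   [reduce mod 993]
reciprocity: (347/993) = +1·(993/347) since 347 mod 4 = 3, 993 mod 4 = 1; sign now +1
(993/347) = (299/347)   [reduce mod 347]
reciprocity: (299/347) = -1·(347/299) since 299 mod 4 = 3, 347 mod 4 = 3; sign now -1
(347/299) = (48/299)   [reduce mod 299]
48 = 2^4·3; (2/299) = -1 since 299 mod 8 = 3, so (48/299) = (-1)^4·(3/299); sign now -1
reciprocity: (3/299) = -1·(299/3) since 3 mod 4 = 3, 299 mod 4 = 3; sign now +1
(299/3) = (2/3)   [reduce mod 3]
2 = 2^1·1; (2/3) = -1 since 3 mod 8 = 3, so (2/3) = (-1)^1·(1/3); sign now -1
(1/3) = 1; final value = sign = -1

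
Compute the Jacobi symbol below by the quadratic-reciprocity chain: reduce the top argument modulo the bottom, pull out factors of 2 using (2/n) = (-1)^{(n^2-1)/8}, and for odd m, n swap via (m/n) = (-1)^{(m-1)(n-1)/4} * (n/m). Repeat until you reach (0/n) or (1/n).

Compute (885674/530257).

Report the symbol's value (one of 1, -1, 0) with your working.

-1

(885674/530257): 885674 mod 530257 = 355417, so (885674/530257) = (355417/530257)
flip (355417/530257) -> (530257/355417): both odd, 355417 mod 4 = 1, 530257 mod 4 = 1, so the flip contributes +1; sign now +1
(530257/355417): 530257 mod 355417 = 174840, so (530257/355417) = (174840/355417)
factor out 2^3: 174840 = 2^3·21855; with 355417 mod 8 = 1, (2/355417) = +1; sign now +1; continue with (21855/355417)
flip (21855/355417) -> (355417/21855): both odd, 21855 mod 4 = 3, 355417 mod 4 = 1, so the flip contributes +1; sign now +1
(355417/21855): 355417 mod 21855 = 5737, so (355417/21855) = (5737/21855)
flip (5737/21855) -> (21855/5737): both odd, 5737 mod 4 = 1, 21855 mod 4 = 3, so the flip contributes +1; sign now +1
(21855/5737): 21855 mod 5737 = 4644, so (21855/5737) = (4644/5737)
factor out 2^2: 4644 = 2^2·1161; with 5737 mod 8 = 1, (2/5737) = +1; sign now +1; continue with (1161/5737)
flip (1161/5737) -> (5737/1161): both odd, 1161 mod 4 = 1, 5737 mod 4 = 1, so the flip contributes +1; sign now +1
(5737/1161): 5737 mod 1161 = 1093, so (5737/1161) = (1093/1161)
flip (1093/1161) -> (1161/1093): both odd, 1093 mod 4 = 1, 1161 mod 4 = 1, so the flip contributes +1; sign now +1
(1161/1093): 1161 mod 1093 = 68, so (1161/1093) = (68/1093)
factor out 2^2: 68 = 2^2·17; with 1093 mod 8 = 5, (2/1093) = -1; sign now +1; continue with (17/1093)
flip (17/1093) -> (1093/17): both odd, 17 mod 4 = 1, 1093 mod 4 = 1, so the flip contributes +1; sign now +1
(1093/17): 1093 mod 17 = 5, so (1093/17) = (5/17)
flip (5/17) -> (17/5): both odd, 5 mod 4 = 1, 17 mod 4 = 1, so the flip contributes +1; sign now +1
(17/5): 17 mod 5 = 2, so (17/5) = (2/5)
factor out 2^1: 2 = 2^1·1; with 5 mod 8 = 5, (2/5) = -1; sign now -1; continue with (1/5)
reached (1/5) = 1, so the symbol is -1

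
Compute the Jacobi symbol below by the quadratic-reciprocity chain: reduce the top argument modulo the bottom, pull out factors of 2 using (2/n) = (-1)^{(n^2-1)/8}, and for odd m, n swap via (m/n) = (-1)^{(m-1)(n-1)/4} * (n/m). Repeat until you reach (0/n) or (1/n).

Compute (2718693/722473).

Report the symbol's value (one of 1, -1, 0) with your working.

0

(2718693/722473) = (551274/722473)   [reduce mod 722473]
551274 = 2^1·275637; (2/722473) = +1 since 722473 mod 8 = 1, so (551274/722473) = (+1)^1·(275637/722473); sign now +1
reciprocity: (275637/722473) = +1·(722473/275637) since 275637 mod 4 = 1, 722473 mod 4 = 1; sign now +1
(722473/275637) = (171199/275637)   [reduce mod 275637]
reciprocity: (171199/275637) = +1·(275637/171199) since 171199 mod 4 = 3, 275637 mod 4 = 1; sign now +1
(275637/171199) = (104438/171199)   [reduce mod 171199]
104438 = 2^1·52219; (2/171199) = +1 since 171199 mod 8 = 7, so (104438/171199) = (+1)^1·(52219/171199); sign now +1
reciprocity: (52219/171199) = -1·(171199/52219) since 52219 mod 4 = 3, 171199 mod 4 = 3; sign now -1
(171199/52219) = (14542/52219)   [reduce mod 52219]
14542 = 2^1·7271; (2/52219) = -1 since 52219 mod 8 = 3, so (14542/52219) = (-1)^1·(7271/52219); sign now +1
reciprocity: (7271/52219) = -1·(52219/7271) since 7271 mod 4 = 3, 52219 mod 4 = 3; sign now -1
(52219/7271) = (1322/7271)   [reduce mod 7271]
1322 = 2^1·661; (2/7271) = +1 since 7271 mod 8 = 7, so (1322/7271) = (+1)^1·(661/7271); sign now -1
reciprocity: (661/7271) = +1·(7271/661) since 661 mod 4 = 1, 7271 mod 4 = 3; sign now -1
(7271/661) = (0/661)   [reduce mod 661]
(0/661) = 0   [gcd(a, n) > 1]; final value = 0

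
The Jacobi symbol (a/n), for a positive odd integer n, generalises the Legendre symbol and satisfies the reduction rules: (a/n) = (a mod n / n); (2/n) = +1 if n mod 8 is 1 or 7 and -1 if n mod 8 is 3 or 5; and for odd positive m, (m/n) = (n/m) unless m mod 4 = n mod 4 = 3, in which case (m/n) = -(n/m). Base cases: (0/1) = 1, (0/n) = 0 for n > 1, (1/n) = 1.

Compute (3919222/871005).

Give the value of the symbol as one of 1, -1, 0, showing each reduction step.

-1

(3919222/871005) = (435202/871005)   [reduce mod 871005]
435202 = 2^1·217601; (2/871005) = -1 since 871005 mod 8 = 5, so (435202/871005) = (-1)^1·(217601/871005); sign now -1
reciprocity: (217601/871005) = +1·(871005/217601) since 217601 mod 4 = 1, 871005 mod 4 = 1; sign now -1
(871005/217601) = (601/217601)   [reduce mod 217601]
reciprocity: (601/217601) = +1·(217601/601) since 601 mod 4 = 1, 217601 mod 4 = 1; sign now -1
(217601/601) = (39/601)   [reduce mod 601]
reciprocity: (39/601) = +1·(601/39) since 39 mod 4 = 3, 601 mod 4 = 1; sign now -1
(601/39) = (16/39)   [reduce mod 39]
16 = 2^4·1; (2/39) = +1 since 39 mod 8 = 7, so (16/39) = (+1)^4·(1/39); sign now -1
(1/39) = 1; final value = sign = -1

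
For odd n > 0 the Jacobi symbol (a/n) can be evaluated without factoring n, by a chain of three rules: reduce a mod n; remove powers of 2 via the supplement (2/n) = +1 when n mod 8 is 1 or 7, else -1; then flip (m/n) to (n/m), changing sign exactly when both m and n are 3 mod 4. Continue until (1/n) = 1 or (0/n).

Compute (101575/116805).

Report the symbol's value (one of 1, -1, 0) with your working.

0

reciprocity: (101575/116805) = +1·(116805/101575) since 101575 mod 4 = 3, 116805 mod 4 = 1; sign now +1
(116805/101575) = (15230/101575)   [reduce mod 101575]
15230 = 2^1·7615; (2/101575) = +1 since 101575 mod 8 = 7, so (15230/101575) = (+1)^1·(7615/101575); sign now +1
reciprocity: (7615/101575) = -1·(101575/7615) since 7615 mod 4 = 3, 101575 mod 4 = 3; sign now -1
(101575/7615) = (2580/7615)   [reduce mod 7615]
2580 = 2^2·645; (2/7615) = +1 since 7615 mod 8 = 7, so (2580/7615) = (+1)^2·(645/7615); sign now -1
reciprocity: (645/7615) = +1·(7615/645) since 645 mod 4 = 1, 7615 mod 4 = 3; sign now -1
(7615/645) = (520/645)   [reduce mod 645]
520 = 2^3·65; (2/645) = -1 since 645 mod 8 = 5, so (520/645) = (-1)^3·(65/645); sign now +1
reciprocity: (65/645) = +1·(645/65) since 65 mod 4 = 1, 645 mod 4 = 1; sign now +1
(645/65) = (60/65)   [reduce mod 65]
60 = 2^2·15; (2/65) = +1 since 65 mod 8 = 1, so (60/65) = (+1)^2·(15/65); sign now +1
reciprocity: (15/65) = +1·(65/15) since 15 mod 4 = 3, 65 mod 4 = 1; sign now +1
(65/15) = (5/15)   [reduce mod 15]
reciprocity: (5/15) = +1·(15/5) since 5 mod 4 = 1, 15 mod 4 = 3; sign now +1
(15/5) = (0/5)   [reduce mod 5]
(0/5) = 0   [gcd(a, n) > 1]; final value = 0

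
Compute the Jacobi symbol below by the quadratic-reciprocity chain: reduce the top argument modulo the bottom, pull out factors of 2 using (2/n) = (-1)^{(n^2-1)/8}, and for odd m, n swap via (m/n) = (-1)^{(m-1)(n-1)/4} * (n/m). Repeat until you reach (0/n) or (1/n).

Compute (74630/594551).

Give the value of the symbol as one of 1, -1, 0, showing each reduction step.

1

factor out 2^1: 74630 = 2^1·37315; with 594551 mod 8 = 7, (2/594551) = +1; sign now +1; continue with (37315/594551)
flip (37315/594551) -> (594551/37315): both odd, 37315 mod 4 = 3, 594551 mod 4 = 3, so the flip contributes -1; sign now -1
(594551/37315): 594551 mod 37315 = 34826, so (594551/37315) = (34826/37315)
factor out 2^1: 34826 = 2^1·17413; with 37315 mod 8 = 3, (2/37315) = -1; sign now +1; continue with (17413/37315)
flip (17413/37315) -> (37315/17413): both odd, 17413 mod 4 = 1, 37315 mod 4 = 3, so the flip contributes +1; sign now +1
(37315/17413): 37315 mod 17413 = 2489, so (37315/17413) = (2489/17413)
flip (2489/17413) -> (17413/2489): both odd, 2489 mod 4 = 1, 17413 mod 4 = 1, so the flip contributes +1; sign now +1
(17413/2489): 17413 mod 2489 = 2479, so (17413/2489) = (2479/2489)
flip (2479/2489) -> (2489/2479): both odd, 2479 mod 4 = 3, 2489 mod 4 = 1, so the flip contributes +1; sign now +1
(2489/2479): 2489 mod 2479 = 10, so (2489/2479) = (10/2479)
factor out 2^1: 10 = 2^1·5; with 2479 mod 8 = 7, (2/2479) = +1; sign now +1; continue with (5/2479)
flip (5/2479) -> (2479/5): both odd, 5 mod 4 = 1, 2479 mod 4 = 3, so the flip contributes +1; sign now +1
(2479/5): 2479 mod 5 = 4, so (2479/5) = (4/5)
factor out 2^2: 4 = 2^2·1; with 5 mod 8 = 5, (2/5) = -1; sign now +1; continue with (1/5)
reached (1/5) = 1, so the symbol is +1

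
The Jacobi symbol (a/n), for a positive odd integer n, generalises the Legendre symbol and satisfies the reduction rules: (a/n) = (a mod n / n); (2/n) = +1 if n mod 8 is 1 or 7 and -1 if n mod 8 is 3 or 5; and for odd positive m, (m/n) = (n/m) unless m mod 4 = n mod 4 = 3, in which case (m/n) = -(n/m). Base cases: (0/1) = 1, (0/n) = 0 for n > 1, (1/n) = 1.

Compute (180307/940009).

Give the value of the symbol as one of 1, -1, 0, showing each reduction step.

-1

flip (180307/940009) -> (940009/180307): both odd, 180307 mod 4 = 3, 940009 mod 4 = 1, so the flip contributes +1; sign now +1
(940009/180307): 940009 mod 180307 = 38474, so (940009/180307) = (38474/180307)
factor out 2^1: 38474 = 2^1·19237; with 180307 mod 8 = 3, (2/180307) = -1; sign now -1; continue with (19237/180307)
flip (19237/180307) -> (180307/19237): both odd, 19237 mod 4 = 1, 180307 mod 4 = 3, so the flip contributes +1; sign now -1
(180307/19237): 180307 mod 19237 = 7174, so (180307/19237) = (7174/19237)
factor out 2^1: 7174 = 2^1·3587; with 19237 mod 8 = 5, (2/19237) = -1; sign now +1; continue with (3587/19237)
flip (3587/19237) -> (19237/3587): both odd, 3587 mod 4 = 3, 19237 mod 4 = 1, so the flip contributes +1; sign now +1
(19237/3587): 19237 mod 3587 = 1302, so (19237/3587) = (1302/3587)
factor out 2^1: 1302 = 2^1·651; with 3587 mod 8 = 3, (2/3587) = -1; sign now -1; continue with (651/3587)
flip (651/3587) -> (3587/651): both odd, 651 mod 4 = 3, 3587 mod 4 = 3, so the flip contributes -1; sign now +1
(3587/651): 3587 mod 651 = 332, so (3587/651) = (332/651)
factor out 2^2: 332 = 2^2·83; with 651 mod 8 = 3, (2/651) = -1; sign now +1; continue with (83/651)
flip (83/651) -> (651/83): both odd, 83 mod 4 = 3, 651 mod 4 = 3, so the flip contributes -1; sign now -1
(651/83): 651 mod 83 = 70, so (651/83) = (70/83)
factor out 2^1: 70 = 2^1·35; with 83 mod 8 = 3, (2/83) = -1; sign now +1; continue with (35/83)
flip (35/83) -> (83/35): both odd, 35 mod 4 = 3, 83 mod 4 = 3, so the flip contributes -1; sign now -1
(83/35): 83 mod 35 = 13, so (83/35) = (13/35)
flip (13/35) -> (35/13): both odd, 13 mod 4 = 1, 35 mod 4 = 3, so the flip contributes +1; sign now -1
(35/13): 35 mod 13 = 9, so (35/13) = (9/13)
flip (9/13) -> (13/9): both odd, 9 mod 4 = 1, 13 mod 4 = 1, so the flip contributes +1; sign now -1
(13/9): 13 mod 9 = 4, so (13/9) = (4/9)
factor out 2^2: 4 = 2^2·1; with 9 mod 8 = 1, (2/9) = +1; sign now -1; continue with (1/9)
reached (1/9) = 1, so the symbol is -1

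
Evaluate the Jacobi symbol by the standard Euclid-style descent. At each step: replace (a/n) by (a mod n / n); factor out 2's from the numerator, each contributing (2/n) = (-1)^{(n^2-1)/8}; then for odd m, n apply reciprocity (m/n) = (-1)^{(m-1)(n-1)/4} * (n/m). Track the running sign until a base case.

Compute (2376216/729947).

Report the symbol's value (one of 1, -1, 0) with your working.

1

(2376216/729947) = (186375/729947)   [reduce mod 729947]
reciprocity: (186375/729947) = -1·(729947/186375) since 186375 mod 4 = 3, 729947 mod 4 = 3; sign now -1
(729947/186375) = (170822/186375)   [reduce mod 186375]
170822 = 2^1·85411; (2/186375) = +1 since 186375 mod 8 = 7, so (170822/186375) = (+1)^1·(85411/186375); sign now -1
reciprocity: (85411/186375) = -1·(186375/85411) since 85411 mod 4 = 3, 186375 mod 4 = 3; sign now +1
(186375/85411) = (15553/85411)   [reduce mod 85411]
reciprocity: (15553/85411) = +1·(85411/15553) since 15553 mod 4 = 1, 85411 mod 4 = 3; sign now +1
(85411/15553) = (7646/15553)   [reduce mod 15553]
7646 = 2^1·3823; (2/15553) = +1 since 15553 mod 8 = 1, so (7646/15553) = (+1)^1·(3823/15553); sign now +1
reciprocity: (3823/15553) = +1·(15553/3823) since 3823 mod 4 = 3, 15553 mod 4 = 1; sign now +1
(15553/3823) = (261/3823)   [reduce mod 3823]
reciprocity: (261/3823) = +1·(3823/261) since 261 mod 4 = 1, 3823 mod 4 = 3; sign now +1
(3823/261) = (169/261)   [reduce mod 261]
reciprocity: (169/261) = +1·(261/169) since 169 mod 4 = 1, 261 mod 4 = 1; sign now +1
(261/169) = (92/169)   [reduce mod 169]
92 = 2^2·23; (2/169) = +1 since 169 mod 8 = 1, so (92/169) = (+1)^2·(23/169); sign now +1
reciprocity: (23/169) = +1·(169/23) since 23 mod 4 = 3, 169 mod 4 = 1; sign now +1
(169/23) = (8/23)   [reduce mod 23]
8 = 2^3·1; (2/23) = +1 since 23 mod 8 = 7, so (8/23) = (+1)^3·(1/23); sign now +1
(1/23) = 1; final value = sign = +1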